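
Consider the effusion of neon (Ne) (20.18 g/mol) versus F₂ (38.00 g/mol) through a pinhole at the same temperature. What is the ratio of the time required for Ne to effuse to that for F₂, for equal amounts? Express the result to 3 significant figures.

0.729

Graham's law gives t_Ne/t_F₂ = √(M_Ne/M_F₂) = √(20.18/38.00) = √0.5311 = 0.729.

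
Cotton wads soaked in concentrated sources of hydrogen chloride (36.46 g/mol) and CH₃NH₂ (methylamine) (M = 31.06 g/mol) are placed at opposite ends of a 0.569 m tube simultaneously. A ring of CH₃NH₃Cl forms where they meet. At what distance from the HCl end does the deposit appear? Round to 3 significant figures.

0.273 m

Distances travelled in equal time are proportional to diffusion rates, so d_HCl/d_CH₃NH₂ = √(M_CH₃NH₂/M_HCl) = √(31.06/36.46) = 0.9230.
With d_HCl + d_CH₃NH₂ = 0.569 m, d_CH₃NH₂ = 0.569/(1 + 0.9230) = 0.2959 m.
d_HCl = 0.569 − 0.2959 = 0.273 m.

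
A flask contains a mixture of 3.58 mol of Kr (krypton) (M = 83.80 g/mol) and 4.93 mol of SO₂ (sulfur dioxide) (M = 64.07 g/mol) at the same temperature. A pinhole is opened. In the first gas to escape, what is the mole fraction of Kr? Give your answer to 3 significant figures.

Effusion rate of each component ∝ n_i/√M_i (partial pressure × 1/√M).
x_Kr(eff) = (n_Kr/√M_Kr) / (n_Kr/√M_Kr + n_SO₂/√M_SO₂)
= (3.58/√83.80) / (3.58/√83.80 + 4.93/√64.07) = 0.3911/(0.3911 + 0.6159) = 0.388.

0.388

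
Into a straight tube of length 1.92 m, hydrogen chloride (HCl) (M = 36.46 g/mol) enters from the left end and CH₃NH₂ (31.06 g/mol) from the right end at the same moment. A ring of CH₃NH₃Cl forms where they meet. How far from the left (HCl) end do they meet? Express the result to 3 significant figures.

0.922 m

In equal time, each gas travels a distance ∝ its rate ∝ 1/√M, so d_HCl/d_CH₃NH₂ = √(M_CH₃NH₂/M_HCl) = √(31.06/36.46) = 0.9230.
With d_HCl + d_CH₃NH₂ = 1.92 m, d_CH₃NH₂ = 1.92/(1 + 0.9230) = 0.9985 m.
d_HCl = 1.92 − 0.9985 = 0.922 m.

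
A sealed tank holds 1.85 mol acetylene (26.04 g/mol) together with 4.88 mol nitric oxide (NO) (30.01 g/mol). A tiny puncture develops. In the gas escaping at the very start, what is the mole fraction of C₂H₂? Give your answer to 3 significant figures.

The effusion rate of species i is ∝ p_i/√M_i ∝ n_i/√M_i.
Mole fraction of C₂H₂ in the effusate = (n_C₂H₂/√M_C₂H₂) / (n_C₂H₂/√M_C₂H₂ + n_NO/√M_NO)
= (1.85/√26.04) / (1.85/√26.04 + 4.88/√30.01) = 0.3625/(0.3625 + 0.8908) = 0.289.

0.289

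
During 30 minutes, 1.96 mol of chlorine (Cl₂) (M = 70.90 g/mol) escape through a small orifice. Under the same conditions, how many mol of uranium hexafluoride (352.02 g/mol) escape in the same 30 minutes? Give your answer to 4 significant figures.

0.8796 mol

By Graham's law, rate_UF₆/rate_Cl₂ = √(M_Cl₂/M_UF₆) = √(70.90/352.02) = √0.2014 = 0.4488.
So the amount for UF₆ is 1.96 × 0.4488 = 0.8796 mol.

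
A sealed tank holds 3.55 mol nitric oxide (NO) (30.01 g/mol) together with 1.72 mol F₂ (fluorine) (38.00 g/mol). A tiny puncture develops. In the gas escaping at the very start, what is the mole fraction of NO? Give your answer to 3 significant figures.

Rate_i ∝ x_i/√M_i (Graham's law weighted by mole fraction), so the effusate composition follows n_i/√M_i.
So x_NO in the escaping gas = (n_NO/√M_NO) / Σ(n_i/√M_i)
= (3.55/√30.01) / (3.55/√30.01 + 1.72/√38.00) = 0.6480/(0.6480 + 0.2790) = 0.699.

0.699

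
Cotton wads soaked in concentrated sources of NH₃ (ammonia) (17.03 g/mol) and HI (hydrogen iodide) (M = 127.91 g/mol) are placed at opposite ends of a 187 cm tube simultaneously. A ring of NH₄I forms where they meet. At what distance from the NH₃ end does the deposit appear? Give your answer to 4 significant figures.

137.0 cm

Distances travelled in equal time are proportional to diffusion rates, so d_NH₃/d_HI = √(M_HI/M_NH₃) = √(127.91/17.03) = 2.741.
With d_NH₃ + d_HI = 187 cm, d_HI = 187/(1 + 2.741) = 49.99 cm.
d_NH₃ = 187 − 49.99 = 137.0 cm.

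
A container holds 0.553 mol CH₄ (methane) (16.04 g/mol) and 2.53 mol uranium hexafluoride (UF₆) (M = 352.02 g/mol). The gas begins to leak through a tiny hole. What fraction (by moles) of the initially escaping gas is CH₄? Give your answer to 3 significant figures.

Each component's effusion rate ∝ (its partial pressure)·(1/√M) ∝ n_i/√M_i.
So x_CH₄ in the escaping gas = (n_CH₄/√M_CH₄) / Σ(n_i/√M_i)
= (0.553/√16.04) / (0.553/√16.04 + 2.53/√352.02) = 0.1381/(0.1381 + 0.1348) = 0.506.

0.506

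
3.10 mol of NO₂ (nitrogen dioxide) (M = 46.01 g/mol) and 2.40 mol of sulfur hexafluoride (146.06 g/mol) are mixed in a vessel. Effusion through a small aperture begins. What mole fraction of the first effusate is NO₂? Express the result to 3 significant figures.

Each component's effusion rate ∝ (its partial pressure)·(1/√M) ∝ n_i/√M_i.
x_NO₂(eff) = (n_NO₂/√M_NO₂) / (n_NO₂/√M_NO₂ + n_SF₆/√M_SF₆)
= (3.10/√46.01) / (3.10/√46.01 + 2.40/√146.06) = 0.4570/(0.4570 + 0.1986) = 0.697.

0.697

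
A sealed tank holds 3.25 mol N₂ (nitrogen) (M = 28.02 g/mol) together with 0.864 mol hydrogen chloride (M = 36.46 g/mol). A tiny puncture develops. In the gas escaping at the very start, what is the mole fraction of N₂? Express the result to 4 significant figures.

Rate_i ∝ x_i/√M_i (Graham's law weighted by mole fraction), so the effusate composition follows n_i/√M_i.
So x_N₂ in the escaping gas = (n_N₂/√M_N₂) / Σ(n_i/√M_i)
= (3.25/√28.02) / (3.25/√28.02 + 0.864/√36.46) = 0.6140/(0.6140 + 0.1431) = 0.8110.

0.8110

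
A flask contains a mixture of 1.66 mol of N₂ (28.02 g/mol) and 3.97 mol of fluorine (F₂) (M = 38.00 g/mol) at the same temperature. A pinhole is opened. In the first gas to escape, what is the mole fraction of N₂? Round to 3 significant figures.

Each component's effusion rate ∝ (its partial pressure)·(1/√M) ∝ n_i/√M_i.
So x_N₂ in the escaping gas = (n_N₂/√M_N₂) / Σ(n_i/√M_i)
= (1.66/√28.02) / (1.66/√28.02 + 3.97/√38.00) = 0.3136/(0.3136 + 0.6440) = 0.327.

0.327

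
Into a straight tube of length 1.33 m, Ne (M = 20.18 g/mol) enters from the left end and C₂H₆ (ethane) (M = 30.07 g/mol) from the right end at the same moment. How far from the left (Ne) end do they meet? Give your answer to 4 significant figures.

0.7311 m

The fronts meet when d_Ne + d_C₂H₆ = L with d_Ne/d_C₂H₆ = √(M_C₂H₆/M_Ne) (Graham's law). Here √(M_C₂H₆/M_Ne) = √(30.07/20.18) = 1.221.
With d_Ne + d_C₂H₆ = 1.33 m, d_C₂H₆ = 1.33/(1 + 1.221) = 0.5989 m.
d_Ne = 1.33 − 0.5989 = 0.7311 m.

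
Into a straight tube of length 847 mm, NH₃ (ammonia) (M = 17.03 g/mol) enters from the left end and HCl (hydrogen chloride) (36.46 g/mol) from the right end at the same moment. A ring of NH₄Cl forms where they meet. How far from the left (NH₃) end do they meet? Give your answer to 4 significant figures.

Distances travelled in equal time are proportional to diffusion rates, so d_NH₃/d_HCl = √(M_HCl/M_NH₃) = √(36.46/17.03) = 1.463.
With d_NH₃ + d_HCl = 847 mm, d_HCl = 847/(1 + 1.463) = 343.9 mm.
d_NH₃ = 847 − 343.9 = 503.1 mm.

503.1 mm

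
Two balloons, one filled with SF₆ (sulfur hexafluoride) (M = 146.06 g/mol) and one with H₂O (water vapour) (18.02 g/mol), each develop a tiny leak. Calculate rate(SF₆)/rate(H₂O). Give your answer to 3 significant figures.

0.351

By Graham's law, rate_SF₆/rate_H₂O = √(M_H₂O/M_SF₆) = √(18.02/146.06) = √0.1234 = 0.351.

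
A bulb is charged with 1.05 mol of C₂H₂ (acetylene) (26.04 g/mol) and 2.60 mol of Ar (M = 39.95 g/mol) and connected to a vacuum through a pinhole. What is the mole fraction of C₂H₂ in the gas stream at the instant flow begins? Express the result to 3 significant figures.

0.333

The effusion rate of species i is ∝ p_i/√M_i ∝ n_i/√M_i.
So x_C₂H₂ in the escaping gas = (n_C₂H₂/√M_C₂H₂) / Σ(n_i/√M_i)
= (1.05/√26.04) / (1.05/√26.04 + 2.60/√39.95) = 0.2058/(0.2058 + 0.4114) = 0.333.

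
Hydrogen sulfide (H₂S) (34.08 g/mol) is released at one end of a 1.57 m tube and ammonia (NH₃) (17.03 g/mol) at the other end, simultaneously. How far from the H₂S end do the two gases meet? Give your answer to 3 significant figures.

Distances travelled in equal time are proportional to diffusion rates, so d_H₂S/d_NH₃ = √(M_NH₃/M_H₂S) = √(17.03/34.08) = 0.7069.
With d_H₂S + d_NH₃ = 1.57 m, d_NH₃ = 1.57/(1 + 0.7069) = 0.9198 m.
d_H₂S = 1.57 − 0.9198 = 0.650 m.

0.650 m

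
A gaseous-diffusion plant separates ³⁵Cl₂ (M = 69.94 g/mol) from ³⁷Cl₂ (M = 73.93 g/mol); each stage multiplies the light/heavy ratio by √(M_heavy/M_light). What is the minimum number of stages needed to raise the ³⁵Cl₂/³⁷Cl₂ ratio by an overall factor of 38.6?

With α = √(73.93/69.94) per stage, ln α = ½ ln(1.05705) = 0.02774.
Need α^N ≥ 38.6 ⇒ N ≥ ln(38.6) / ln α = 3.653 / 0.02774 = 131.69.
Minimum whole number of stages: N = 132.

132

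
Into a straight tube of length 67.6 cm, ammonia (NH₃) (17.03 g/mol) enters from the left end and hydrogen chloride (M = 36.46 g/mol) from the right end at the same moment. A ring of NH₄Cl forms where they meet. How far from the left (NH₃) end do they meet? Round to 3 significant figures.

Distances travelled in equal time are proportional to diffusion rates, so d_NH₃/d_HCl = √(M_HCl/M_NH₃) = √(36.46/17.03) = 1.463.
With d_NH₃ + d_HCl = 67.6 cm, d_HCl = 67.6/(1 + 1.463) = 27.44 cm.
d_NH₃ = 67.6 − 27.44 = 40.2 cm.

40.2 cm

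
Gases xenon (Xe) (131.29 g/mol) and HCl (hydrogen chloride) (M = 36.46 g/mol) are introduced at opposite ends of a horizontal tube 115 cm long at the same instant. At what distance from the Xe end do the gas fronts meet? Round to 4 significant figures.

The fronts meet when d_Xe + d_HCl = L with d_Xe/d_HCl = √(M_HCl/M_Xe) (Graham's law). Here √(M_HCl/M_Xe) = √(36.46/131.29) = 0.5270.
With d_Xe + d_HCl = 115 cm, d_HCl = 115/(1 + 0.5270) = 75.31 cm.
d_Xe = 115 − 75.31 = 39.69 cm.

39.69 cm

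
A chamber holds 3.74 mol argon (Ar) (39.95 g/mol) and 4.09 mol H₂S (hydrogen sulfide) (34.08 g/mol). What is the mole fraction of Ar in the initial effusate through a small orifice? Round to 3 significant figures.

0.458

Rate_i ∝ x_i/√M_i (Graham's law weighted by mole fraction), so the effusate composition follows n_i/√M_i.
x_Ar(eff) = (n_Ar/√M_Ar) / (n_Ar/√M_Ar + n_H₂S/√M_H₂S)
= (3.74/√39.95) / (3.74/√39.95 + 4.09/√34.08) = 0.5917/(0.5917 + 0.7006) = 0.458.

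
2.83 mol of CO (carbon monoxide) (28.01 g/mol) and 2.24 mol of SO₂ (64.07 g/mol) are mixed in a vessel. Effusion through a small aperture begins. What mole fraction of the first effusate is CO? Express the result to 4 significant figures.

0.6564

Effusion rate of each component ∝ n_i/√M_i (partial pressure × 1/√M).
So x_CO in the escaping gas = (n_CO/√M_CO) / Σ(n_i/√M_i)
= (2.83/√28.01) / (2.83/√28.01 + 2.24/√64.07) = 0.5347/(0.5347 + 0.2798) = 0.6564.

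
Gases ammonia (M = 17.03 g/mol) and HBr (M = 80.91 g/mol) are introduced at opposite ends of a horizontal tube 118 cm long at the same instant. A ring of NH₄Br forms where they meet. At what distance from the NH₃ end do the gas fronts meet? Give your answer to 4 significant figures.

80.89 cm

In equal time, each gas travels a distance ∝ its rate ∝ 1/√M, so d_NH₃/d_HBr = √(M_HBr/M_NH₃) = √(80.91/17.03) = 2.180.
With d_NH₃ + d_HBr = 118 cm, d_HBr = 118/(1 + 2.180) = 37.11 cm.
d_NH₃ = 118 − 37.11 = 80.89 cm.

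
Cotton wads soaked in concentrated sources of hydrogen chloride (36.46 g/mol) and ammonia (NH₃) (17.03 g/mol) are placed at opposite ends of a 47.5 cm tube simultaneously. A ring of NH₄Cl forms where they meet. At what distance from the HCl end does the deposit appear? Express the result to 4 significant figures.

Distances travelled in equal time are proportional to diffusion rates, so d_HCl/d_NH₃ = √(M_NH₃/M_HCl) = √(17.03/36.46) = 0.6834.
With d_HCl + d_NH₃ = 47.5 cm, d_NH₃ = 47.5/(1 + 0.6834) = 28.22 cm.
d_HCl = 47.5 − 28.22 = 19.28 cm.

19.28 cm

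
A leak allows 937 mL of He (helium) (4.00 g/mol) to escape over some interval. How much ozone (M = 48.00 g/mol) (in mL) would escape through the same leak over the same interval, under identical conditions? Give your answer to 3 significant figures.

270 mL

Since effusion rate ∝ 1/√M, rate_O₃/rate_He = √(M_He/M_O₃) = √(4.00/48.00) = √0.08333 = 0.2887.
So the volume for O₃ is 937 × 0.2887 = 270 mL.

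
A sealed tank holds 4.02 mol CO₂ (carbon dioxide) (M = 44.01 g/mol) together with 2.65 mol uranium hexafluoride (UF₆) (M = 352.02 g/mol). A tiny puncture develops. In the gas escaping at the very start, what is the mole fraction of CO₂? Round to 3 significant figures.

0.811

The effusion rate of species i is ∝ p_i/√M_i ∝ n_i/√M_i.
x_CO₂(eff) = (n_CO₂/√M_CO₂) / (n_CO₂/√M_CO₂ + n_UF₆/√M_UF₆)
= (4.02/√44.01) / (4.02/√44.01 + 2.65/√352.02) = 0.6060/(0.6060 + 0.1412) = 0.811.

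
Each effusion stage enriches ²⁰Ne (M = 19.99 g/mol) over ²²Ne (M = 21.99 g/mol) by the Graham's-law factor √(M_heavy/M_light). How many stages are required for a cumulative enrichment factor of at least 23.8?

Single-stage factor α = √(21.99/19.99), so ln α = ½ ln(1.10005) = 0.04768.
Need α^N ≥ 23.8 ⇒ N ≥ ln(23.8) / ln α = 3.170 / 0.04768 = 66.48.
Rounding up, N = 67 stages.

67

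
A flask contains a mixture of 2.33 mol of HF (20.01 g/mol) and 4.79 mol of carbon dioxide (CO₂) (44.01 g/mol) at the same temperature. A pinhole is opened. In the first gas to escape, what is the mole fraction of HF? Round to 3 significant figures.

0.419

The effusion rate of species i is ∝ p_i/√M_i ∝ n_i/√M_i.
x_HF(eff) = (n_HF/√M_HF) / (n_HF/√M_HF + n_CO₂/√M_CO₂)
= (2.33/√20.01) / (2.33/√20.01 + 4.79/√44.01) = 0.5209/(0.5209 + 0.7220) = 0.419.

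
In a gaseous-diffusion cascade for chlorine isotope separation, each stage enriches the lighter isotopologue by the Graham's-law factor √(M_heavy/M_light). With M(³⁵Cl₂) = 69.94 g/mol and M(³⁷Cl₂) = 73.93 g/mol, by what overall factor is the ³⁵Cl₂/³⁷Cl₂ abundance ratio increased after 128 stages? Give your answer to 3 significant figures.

Overall factor = α^128 with α = √(73.93/69.94), i.e. (73.93/69.94)^(128/2).
= 1.05705^64 = 34.8.

34.8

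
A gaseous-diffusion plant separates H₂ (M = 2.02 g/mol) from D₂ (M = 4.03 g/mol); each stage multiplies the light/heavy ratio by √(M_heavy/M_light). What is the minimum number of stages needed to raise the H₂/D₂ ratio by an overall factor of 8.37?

Single-stage factor α = √(4.03/2.02), so ln α = ½ ln(1.99505) = 0.3453.
Need α^N ≥ 8.37 ⇒ N ≥ ln(8.37) / ln α = 2.125 / 0.3453 = 6.15.
Minimum whole number of stages: N = 7.

7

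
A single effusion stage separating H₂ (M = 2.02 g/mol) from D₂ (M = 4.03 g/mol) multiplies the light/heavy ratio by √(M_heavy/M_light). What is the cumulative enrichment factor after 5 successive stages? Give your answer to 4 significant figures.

5.622

The single-stage factor is √(M_heavy/M_light), so 5 stages give [√(4.03/2.02)]^5 = (4.03/2.02)^(5/2).
= 1.99505^(5/2) = 5.622.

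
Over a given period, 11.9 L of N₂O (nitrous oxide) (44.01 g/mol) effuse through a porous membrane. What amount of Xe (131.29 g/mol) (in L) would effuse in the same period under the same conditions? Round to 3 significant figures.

6.89 L

Since effusion rate ∝ 1/√M, rate_Xe/rate_N₂O = √(M_N₂O/M_Xe) = √(44.01/131.29) = √0.3352 = 0.5790.
So the volume for Xe is 11.9 × 0.5790 = 6.89 L.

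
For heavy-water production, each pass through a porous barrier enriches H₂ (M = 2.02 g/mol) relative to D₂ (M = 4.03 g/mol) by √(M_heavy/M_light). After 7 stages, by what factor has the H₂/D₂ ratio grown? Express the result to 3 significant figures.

11.2

The single-stage factor is √(M_heavy/M_light), so 7 stages give [√(4.03/2.02)]^7 = (4.03/2.02)^(7/2).
= 1.99505^(7/2) = 11.2.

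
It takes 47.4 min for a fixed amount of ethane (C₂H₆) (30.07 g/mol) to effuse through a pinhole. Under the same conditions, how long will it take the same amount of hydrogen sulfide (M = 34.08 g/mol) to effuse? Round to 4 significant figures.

Using Graham's law: t_H₂S/t_C₂H₆ = √(M_H₂S/M_C₂H₆) = √(34.08/30.07) = √1.133 = 1.065.
So the time for H₂S is 47.4 × 1.065 = 50.46 min.

50.46 min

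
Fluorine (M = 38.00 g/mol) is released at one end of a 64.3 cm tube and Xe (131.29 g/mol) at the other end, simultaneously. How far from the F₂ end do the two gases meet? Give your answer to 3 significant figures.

Graham's law gives d_F₂/d_Xe = rate_F₂/rate_Xe = √(M_Xe/M_F₂) = √(131.29/38.00) = 1.859.
With d_F₂ + d_Xe = 64.3 cm, d_Xe = 64.3/(1 + 1.859) = 22.49 cm.
d_F₂ = 64.3 − 22.49 = 41.8 cm.

41.8 cm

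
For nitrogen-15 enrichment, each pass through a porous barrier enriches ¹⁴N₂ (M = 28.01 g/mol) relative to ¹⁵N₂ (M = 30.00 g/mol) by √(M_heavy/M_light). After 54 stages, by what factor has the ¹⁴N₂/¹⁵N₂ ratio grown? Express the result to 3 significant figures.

6.38

After 54 stages the ratio has grown by (√(30.00/28.01))^54 = (30.00/28.01)^(54/2).
= 1.07105^27 = 6.38.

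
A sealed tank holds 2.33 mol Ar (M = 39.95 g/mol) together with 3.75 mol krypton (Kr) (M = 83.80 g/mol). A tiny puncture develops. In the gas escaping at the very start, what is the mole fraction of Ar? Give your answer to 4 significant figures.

Rate_i ∝ x_i/√M_i (Graham's law weighted by mole fraction), so the effusate composition follows n_i/√M_i.
x_Ar(eff) = (n_Ar/√M_Ar) / (n_Ar/√M_Ar + n_Kr/√M_Kr)
= (2.33/√39.95) / (2.33/√39.95 + 3.75/√83.80) = 0.3686/(0.3686 + 0.4096) = 0.4737.

0.4737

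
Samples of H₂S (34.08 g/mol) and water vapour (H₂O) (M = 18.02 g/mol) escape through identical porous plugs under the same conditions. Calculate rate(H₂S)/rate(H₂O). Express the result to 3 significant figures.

Since effusion rate ∝ 1/√M, rate_H₂S/rate_H₂O = √(M_H₂O/M_H₂S) = √(18.02/34.08) = √0.5288 = 0.727.

0.727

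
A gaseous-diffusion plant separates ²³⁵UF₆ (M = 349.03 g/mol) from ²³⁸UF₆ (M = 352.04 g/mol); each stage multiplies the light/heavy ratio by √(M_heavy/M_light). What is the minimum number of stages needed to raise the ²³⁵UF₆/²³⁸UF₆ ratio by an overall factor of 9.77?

With α = √(352.04/349.03) per stage, ln α = ½ ln(1.00862) = 0.004293.
Need α^N ≥ 9.77 ⇒ N ≥ ln(9.77) / ln α = 2.279 / 0.004293 = 530.88.
So at least 531 stages are needed.

531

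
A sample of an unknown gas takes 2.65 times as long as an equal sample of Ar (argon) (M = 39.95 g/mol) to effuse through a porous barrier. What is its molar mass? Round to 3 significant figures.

Since effusion rate ∝ 1/√M, t_X/t_Ar = √(M_X/M_Ar).
2.65 = √(M_X/39.95)
M_X = 39.95 × 2.65² = 39.95 × 7.022 = 281 g/mol

281 g/mol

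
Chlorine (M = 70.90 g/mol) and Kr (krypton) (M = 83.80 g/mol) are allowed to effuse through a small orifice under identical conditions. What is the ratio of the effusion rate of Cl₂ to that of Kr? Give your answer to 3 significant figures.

1.09

From Graham's law, rate_Cl₂/rate_Kr = √(M_Kr/M_Cl₂) = √(83.80/70.90) = √1.182 = 1.09.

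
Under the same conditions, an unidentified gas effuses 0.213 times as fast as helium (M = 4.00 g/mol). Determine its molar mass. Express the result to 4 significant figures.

88.17 g/mol

From Graham's law, rate_X/rate_He = √(M_He/M_X).
0.213 = √(4.00/M_X)
M_X = 4.00 / 0.213² = 4.00 / 0.04537 = 88.17 g/mol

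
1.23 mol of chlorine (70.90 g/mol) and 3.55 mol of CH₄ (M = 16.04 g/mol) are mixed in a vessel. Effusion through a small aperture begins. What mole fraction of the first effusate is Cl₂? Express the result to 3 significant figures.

Effusion rate of each component ∝ n_i/√M_i (partial pressure × 1/√M).
x_Cl₂(eff) = (n_Cl₂/√M_Cl₂) / (n_Cl₂/√M_Cl₂ + n_CH₄/√M_CH₄)
= (1.23/√70.90) / (1.23/√70.90 + 3.55/√16.04) = 0.1461/(0.1461 + 0.8864) = 0.141.

0.141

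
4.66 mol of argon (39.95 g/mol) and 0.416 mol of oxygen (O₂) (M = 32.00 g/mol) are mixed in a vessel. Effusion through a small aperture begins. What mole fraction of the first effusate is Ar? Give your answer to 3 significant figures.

Effusion rate of each component ∝ n_i/√M_i (partial pressure × 1/√M).
x_Ar(eff) = (n_Ar/√M_Ar) / (n_Ar/√M_Ar + n_O₂/√M_O₂)
= (4.66/√39.95) / (4.66/√39.95 + 0.416/√32.00) = 0.7373/(0.7373 + 0.07354) = 0.909.

0.909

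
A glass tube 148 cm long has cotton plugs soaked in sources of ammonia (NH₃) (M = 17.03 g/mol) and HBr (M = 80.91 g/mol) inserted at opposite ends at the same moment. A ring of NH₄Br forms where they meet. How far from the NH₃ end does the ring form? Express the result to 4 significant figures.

101.5 cm

Graham's law gives d_NH₃/d_HBr = rate_NH₃/rate_HBr = √(M_HBr/M_NH₃) = √(80.91/17.03) = 2.180.
With d_NH₃ + d_HBr = 148 cm, d_HBr = 148/(1 + 2.180) = 46.55 cm.
d_NH₃ = 148 − 46.55 = 101.5 cm.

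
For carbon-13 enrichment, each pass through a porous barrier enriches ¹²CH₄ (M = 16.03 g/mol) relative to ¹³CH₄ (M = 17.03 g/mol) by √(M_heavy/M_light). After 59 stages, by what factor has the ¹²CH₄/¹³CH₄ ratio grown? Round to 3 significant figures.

Each stage multiplies the ratio by α = √(17.03/16.03), so after 59 stages the overall factor is α^59 = (17.03/16.03)^(59/2).
= 1.06238^(59/2) = 5.96.

5.96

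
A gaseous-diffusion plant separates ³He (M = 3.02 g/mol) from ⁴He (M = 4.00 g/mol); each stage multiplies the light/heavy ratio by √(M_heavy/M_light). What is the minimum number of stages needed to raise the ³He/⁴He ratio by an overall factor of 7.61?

Single-stage factor α = √(4.00/3.02), so ln α = ½ ln(1.32450) = 0.1405.
Need α^N ≥ 7.61 ⇒ N ≥ ln(7.61) / ln α = 2.029 / 0.1405 = 14.44.
So at least 15 stages are needed.

15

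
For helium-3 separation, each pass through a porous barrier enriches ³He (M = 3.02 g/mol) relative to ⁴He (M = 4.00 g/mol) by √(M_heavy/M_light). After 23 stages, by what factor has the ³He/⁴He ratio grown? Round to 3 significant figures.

25.3

Each stage multiplies the ratio by α = √(4.00/3.02), so after 23 stages the overall factor is α^23 = (4.00/3.02)^(23/2).
= 1.32450^(23/2) = 25.3.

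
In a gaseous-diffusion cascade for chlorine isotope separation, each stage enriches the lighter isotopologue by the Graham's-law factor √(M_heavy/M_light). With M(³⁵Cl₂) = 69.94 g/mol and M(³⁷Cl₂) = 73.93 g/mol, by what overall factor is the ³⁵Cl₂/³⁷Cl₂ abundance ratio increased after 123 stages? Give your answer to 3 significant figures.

30.3

After 123 stages the ratio has grown by (√(73.93/69.94))^123 = (73.93/69.94)^(123/2).
= 1.05705^(123/2) = 30.3.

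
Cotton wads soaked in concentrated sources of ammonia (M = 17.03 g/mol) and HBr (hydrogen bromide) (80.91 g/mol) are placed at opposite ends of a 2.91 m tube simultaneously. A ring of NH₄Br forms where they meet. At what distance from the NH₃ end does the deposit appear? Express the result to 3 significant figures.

1.99 m

In equal time, each gas travels a distance ∝ its rate ∝ 1/√M, so d_NH₃/d_HBr = √(M_HBr/M_NH₃) = √(80.91/17.03) = 2.180.
With d_NH₃ + d_HBr = 2.91 m, d_HBr = 2.91/(1 + 2.180) = 0.9152 m.
d_NH₃ = 2.91 − 0.9152 = 1.99 m.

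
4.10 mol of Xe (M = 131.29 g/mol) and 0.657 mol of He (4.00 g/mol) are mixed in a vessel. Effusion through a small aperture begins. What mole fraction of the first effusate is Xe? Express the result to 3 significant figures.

0.521

Effusion rate of each component ∝ n_i/√M_i (partial pressure × 1/√M).
So x_Xe in the escaping gas = (n_Xe/√M_Xe) / Σ(n_i/√M_i)
= (4.10/√131.29) / (4.10/√131.29 + 0.657/√4.00) = 0.3578/(0.3578 + 0.3285) = 0.521.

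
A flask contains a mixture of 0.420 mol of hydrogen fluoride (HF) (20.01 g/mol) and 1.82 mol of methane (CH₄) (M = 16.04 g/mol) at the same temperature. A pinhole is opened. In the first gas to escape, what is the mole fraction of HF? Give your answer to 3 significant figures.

Effusion rate of each component ∝ n_i/√M_i (partial pressure × 1/√M).
x_HF(eff) = (n_HF/√M_HF) / (n_HF/√M_HF + n_CH₄/√M_CH₄)
= (0.420/√20.01) / (0.420/√20.01 + 1.82/√16.04) = 0.09389/(0.09389 + 0.4544) = 0.171.

0.171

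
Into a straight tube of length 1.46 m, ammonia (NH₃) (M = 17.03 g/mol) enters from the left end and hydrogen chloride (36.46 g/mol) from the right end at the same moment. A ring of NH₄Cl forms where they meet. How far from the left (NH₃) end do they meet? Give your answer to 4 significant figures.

0.8673 m

Distances travelled in equal time are proportional to diffusion rates, so d_NH₃/d_HCl = √(M_HCl/M_NH₃) = √(36.46/17.03) = 1.463.
With d_NH₃ + d_HCl = 1.46 m, d_HCl = 1.46/(1 + 1.463) = 0.5927 m.
d_NH₃ = 1.46 − 0.5927 = 0.8673 m.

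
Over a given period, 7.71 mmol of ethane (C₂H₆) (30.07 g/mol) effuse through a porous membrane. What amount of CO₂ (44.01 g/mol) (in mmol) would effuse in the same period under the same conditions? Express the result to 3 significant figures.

Using Graham's law: rate_CO₂/rate_C₂H₆ = √(M_C₂H₆/M_CO₂) = √(30.07/44.01) = √0.6833 = 0.8266.
So the amount for CO₂ is 7.71 × 0.8266 = 6.37 mmol.

6.37 mmol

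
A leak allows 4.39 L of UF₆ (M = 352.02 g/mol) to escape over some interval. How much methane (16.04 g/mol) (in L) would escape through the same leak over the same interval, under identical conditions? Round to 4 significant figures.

20.57 L

Since effusion rate ∝ 1/√M, rate_CH₄/rate_UF₆ = √(M_UF₆/M_CH₄) = √(352.02/16.04) = √21.95 = 4.685.
So the volume for CH₄ is 4.39 × 4.685 = 20.57 L.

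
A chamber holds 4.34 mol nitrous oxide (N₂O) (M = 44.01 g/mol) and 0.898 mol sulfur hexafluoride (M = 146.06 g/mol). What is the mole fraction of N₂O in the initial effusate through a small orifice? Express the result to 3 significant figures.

0.898

Effusion rate of each component ∝ n_i/√M_i (partial pressure × 1/√M).
Mole fraction of N₂O in the effusate = (n_N₂O/√M_N₂O) / (n_N₂O/√M_N₂O + n_SF₆/√M_SF₆)
= (4.34/√44.01) / (4.34/√44.01 + 0.898/√146.06) = 0.6542/(0.6542 + 0.07430) = 0.898.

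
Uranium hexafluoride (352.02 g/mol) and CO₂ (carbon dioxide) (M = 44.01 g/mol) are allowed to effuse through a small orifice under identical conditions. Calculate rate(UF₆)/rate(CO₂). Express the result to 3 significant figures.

From Graham's law, rate_UF₆/rate_CO₂ = √(M_CO₂/M_UF₆) = √(44.01/352.02) = √0.1250 = 0.354.

0.354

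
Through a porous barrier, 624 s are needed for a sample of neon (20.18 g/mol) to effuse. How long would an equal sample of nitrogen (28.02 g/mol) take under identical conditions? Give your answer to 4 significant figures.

735.3 s

Since effusion rate ∝ 1/√M, t_N₂/t_Ne = √(M_N₂/M_Ne) = √(28.02/20.18) = √1.389 = 1.178.
So the time for N₂ is 624 × 1.178 = 735.3 s.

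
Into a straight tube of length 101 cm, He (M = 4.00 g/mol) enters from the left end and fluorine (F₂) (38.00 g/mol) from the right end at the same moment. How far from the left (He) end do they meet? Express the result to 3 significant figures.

The fronts meet when d_He + d_F₂ = L with d_He/d_F₂ = √(M_F₂/M_He) (Graham's law). Here √(M_F₂/M_He) = √(38.00/4.00) = 3.082.
With d_He + d_F₂ = 101 cm, d_F₂ = 101/(1 + 3.082) = 24.74 cm.
d_He = 101 − 24.74 = 76.3 cm.

76.3 cm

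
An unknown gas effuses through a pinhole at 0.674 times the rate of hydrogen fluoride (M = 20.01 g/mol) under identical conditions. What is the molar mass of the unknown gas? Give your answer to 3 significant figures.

By Graham's law, rate_X/rate_HF = √(M_HF/M_X).
0.674 = √(20.01/M_X)
M_X = 20.01 / 0.674² = 20.01 / 0.4543 = 44.0 g/mol

44.0 g/mol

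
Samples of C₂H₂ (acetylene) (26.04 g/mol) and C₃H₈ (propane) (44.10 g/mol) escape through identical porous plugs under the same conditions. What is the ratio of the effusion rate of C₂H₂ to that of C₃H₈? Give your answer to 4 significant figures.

1.301

Using Graham's law: rate_C₂H₂/rate_C₃H₈ = √(M_C₃H₈/M_C₂H₂) = √(44.10/26.04) = √1.694 = 1.301.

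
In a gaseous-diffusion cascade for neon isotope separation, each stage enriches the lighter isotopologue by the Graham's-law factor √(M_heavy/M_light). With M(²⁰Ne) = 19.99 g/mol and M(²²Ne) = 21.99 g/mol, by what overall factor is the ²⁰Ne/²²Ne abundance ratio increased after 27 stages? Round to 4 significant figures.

Overall factor = α^27 with α = √(21.99/19.99), i.e. (21.99/19.99)^(27/2).
= 1.10005^(27/2) = 3.623.

3.623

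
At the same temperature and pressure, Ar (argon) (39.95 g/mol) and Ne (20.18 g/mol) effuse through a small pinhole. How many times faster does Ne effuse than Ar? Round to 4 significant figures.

1.407

By Graham's law, rate_Ne/rate_Ar = √(M_Ar/M_Ne) = √(39.95/20.18) = √1.980 = 1.407.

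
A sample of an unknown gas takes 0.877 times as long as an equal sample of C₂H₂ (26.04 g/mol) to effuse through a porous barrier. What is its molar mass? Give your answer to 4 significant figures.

20.03 g/mol

Graham's law gives t_X/t_C₂H₂ = √(M_X/M_C₂H₂).
0.877 = √(M_X/26.04)
M_X = 26.04 × 0.877² = 26.04 × 0.7691 = 20.03 g/mol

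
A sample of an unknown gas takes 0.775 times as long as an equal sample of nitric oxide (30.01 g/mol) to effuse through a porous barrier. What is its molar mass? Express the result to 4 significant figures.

Graham's law gives t_X/t_NO = √(M_X/M_NO).
0.775 = √(M_X/30.01)
M_X = 30.01 × 0.775² = 30.01 × 0.6006 = 18.02 g/mol

18.02 g/mol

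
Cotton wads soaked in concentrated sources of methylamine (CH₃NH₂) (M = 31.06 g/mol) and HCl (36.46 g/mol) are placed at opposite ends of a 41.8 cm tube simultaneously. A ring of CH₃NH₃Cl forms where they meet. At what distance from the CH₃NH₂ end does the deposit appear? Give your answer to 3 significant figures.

21.7 cm

In equal time, each gas travels a distance ∝ its rate ∝ 1/√M, so d_CH₃NH₂/d_HCl = √(M_HCl/M_CH₃NH₂) = √(36.46/31.06) = 1.083.
With d_CH₃NH₂ + d_HCl = 41.8 cm, d_HCl = 41.8/(1 + 1.083) = 20.06 cm.
d_CH₃NH₂ = 41.8 − 20.06 = 21.7 cm.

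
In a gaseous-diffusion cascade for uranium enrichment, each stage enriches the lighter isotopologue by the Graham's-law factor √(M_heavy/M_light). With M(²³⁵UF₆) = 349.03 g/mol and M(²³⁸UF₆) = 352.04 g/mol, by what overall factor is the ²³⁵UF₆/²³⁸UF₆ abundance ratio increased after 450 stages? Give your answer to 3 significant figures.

Overall factor = α^450 with α = √(352.04/349.03), i.e. (352.04/349.03)^(450/2).
= 1.00862^225 = 6.90.

6.90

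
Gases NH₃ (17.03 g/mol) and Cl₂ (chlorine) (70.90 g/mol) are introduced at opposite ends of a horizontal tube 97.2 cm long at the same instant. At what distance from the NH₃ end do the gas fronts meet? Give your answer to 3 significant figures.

Distances travelled in equal time are proportional to diffusion rates, so d_NH₃/d_Cl₂ = √(M_Cl₂/M_NH₃) = √(70.90/17.03) = 2.040.
With d_NH₃ + d_Cl₂ = 97.2 cm, d_Cl₂ = 97.2/(1 + 2.040) = 31.97 cm.
d_NH₃ = 97.2 − 31.97 = 65.2 cm.

65.2 cm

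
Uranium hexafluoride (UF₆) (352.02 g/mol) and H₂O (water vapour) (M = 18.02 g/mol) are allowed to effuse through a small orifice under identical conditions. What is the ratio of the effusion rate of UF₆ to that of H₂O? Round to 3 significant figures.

0.226

Since effusion rate ∝ 1/√M, rate_UF₆/rate_H₂O = √(M_H₂O/M_UF₆) = √(18.02/352.02) = √0.05119 = 0.226.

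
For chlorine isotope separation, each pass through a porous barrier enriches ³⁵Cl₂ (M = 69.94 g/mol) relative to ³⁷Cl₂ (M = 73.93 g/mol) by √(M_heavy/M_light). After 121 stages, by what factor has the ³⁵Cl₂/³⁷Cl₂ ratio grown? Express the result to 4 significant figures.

Overall factor = α^121 with α = √(73.93/69.94), i.e. (73.93/69.94)^(121/2).
= 1.05705^(121/2) = 28.69.

28.69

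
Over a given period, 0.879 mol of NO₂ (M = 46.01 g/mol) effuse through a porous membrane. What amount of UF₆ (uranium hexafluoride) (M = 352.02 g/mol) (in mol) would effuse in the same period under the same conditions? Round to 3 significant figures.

Since effusion rate ∝ 1/√M, rate_UF₆/rate_NO₂ = √(M_NO₂/M_UF₆) = √(46.01/352.02) = √0.1307 = 0.3615.
So the amount for UF₆ is 0.879 × 0.3615 = 0.318 mol.

0.318 mol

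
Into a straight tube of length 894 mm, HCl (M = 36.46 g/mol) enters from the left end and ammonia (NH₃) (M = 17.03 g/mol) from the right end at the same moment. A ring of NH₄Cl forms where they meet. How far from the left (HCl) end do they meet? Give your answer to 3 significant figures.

363 mm

Distances travelled in equal time are proportional to diffusion rates, so d_HCl/d_NH₃ = √(M_NH₃/M_HCl) = √(17.03/36.46) = 0.6834.
With d_HCl + d_NH₃ = 894 mm, d_NH₃ = 894/(1 + 0.6834) = 531.1 mm.
d_HCl = 894 − 531.1 = 363 mm.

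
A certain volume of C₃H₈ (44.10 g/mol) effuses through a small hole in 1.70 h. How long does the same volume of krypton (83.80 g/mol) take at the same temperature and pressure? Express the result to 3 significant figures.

2.34 h

Since effusion rate ∝ 1/√M, t_Kr/t_C₃H₈ = √(M_Kr/M_C₃H₈) = √(83.80/44.10) = √1.900 = 1.378.
So the time for Kr is 1.70 × 1.378 = 2.34 h.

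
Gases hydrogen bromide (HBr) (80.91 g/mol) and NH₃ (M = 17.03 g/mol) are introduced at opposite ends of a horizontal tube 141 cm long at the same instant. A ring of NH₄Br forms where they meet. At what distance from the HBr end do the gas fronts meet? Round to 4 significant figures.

44.34 cm

In equal time, each gas travels a distance ∝ its rate ∝ 1/√M, so d_HBr/d_NH₃ = √(M_NH₃/M_HBr) = √(17.03/80.91) = 0.4588.
With d_HBr + d_NH₃ = 141 cm, d_NH₃ = 141/(1 + 0.4588) = 96.66 cm.
d_HBr = 141 − 96.66 = 44.34 cm.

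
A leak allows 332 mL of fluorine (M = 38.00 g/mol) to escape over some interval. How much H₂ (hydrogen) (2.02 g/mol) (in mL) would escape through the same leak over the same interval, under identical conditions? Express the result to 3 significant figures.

From Graham's law, rate_H₂/rate_F₂ = √(M_F₂/M_H₂) = √(38.00/2.02) = √18.81 = 4.337.
So the volume for H₂ is 332 × 4.337 = 1440 mL.

1440 mL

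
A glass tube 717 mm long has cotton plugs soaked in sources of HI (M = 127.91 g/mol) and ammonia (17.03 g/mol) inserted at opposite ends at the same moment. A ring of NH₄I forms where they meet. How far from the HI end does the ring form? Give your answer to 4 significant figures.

191.7 mm

The fronts meet when d_HI + d_NH₃ = L with d_HI/d_NH₃ = √(M_NH₃/M_HI) (Graham's law). Here √(M_NH₃/M_HI) = √(17.03/127.91) = 0.3649.
With d_HI + d_NH₃ = 717 mm, d_NH₃ = 717/(1 + 0.3649) = 525.3 mm.
d_HI = 717 − 525.3 = 191.7 mm.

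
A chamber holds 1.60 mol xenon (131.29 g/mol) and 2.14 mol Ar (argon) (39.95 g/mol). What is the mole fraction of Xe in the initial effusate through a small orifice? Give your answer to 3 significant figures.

0.292

Each component's effusion rate ∝ (its partial pressure)·(1/√M) ∝ n_i/√M_i.
Mole fraction of Xe in the effusate = (n_Xe/√M_Xe) / (n_Xe/√M_Xe + n_Ar/√M_Ar)
= (1.60/√131.29) / (1.60/√131.29 + 2.14/√39.95) = 0.1396/(0.1396 + 0.3386) = 0.292.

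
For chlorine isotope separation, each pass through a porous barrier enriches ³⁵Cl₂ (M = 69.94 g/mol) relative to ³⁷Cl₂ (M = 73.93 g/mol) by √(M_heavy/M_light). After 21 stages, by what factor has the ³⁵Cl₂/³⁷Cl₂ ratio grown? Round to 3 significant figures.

1.79

Each stage multiplies the ratio by α = √(73.93/69.94), so after 21 stages the overall factor is α^21 = (73.93/69.94)^(21/2).
= 1.05705^(21/2) = 1.79.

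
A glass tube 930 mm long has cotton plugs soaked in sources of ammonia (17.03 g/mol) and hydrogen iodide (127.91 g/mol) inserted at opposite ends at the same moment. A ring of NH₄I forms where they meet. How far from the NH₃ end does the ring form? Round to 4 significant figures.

Graham's law gives d_NH₃/d_HI = rate_NH₃/rate_HI = √(M_HI/M_NH₃) = √(127.91/17.03) = 2.741.
With d_NH₃ + d_HI = 930 mm, d_HI = 930/(1 + 2.741) = 248.6 mm.
d_NH₃ = 930 − 248.6 = 681.4 mm.

681.4 mm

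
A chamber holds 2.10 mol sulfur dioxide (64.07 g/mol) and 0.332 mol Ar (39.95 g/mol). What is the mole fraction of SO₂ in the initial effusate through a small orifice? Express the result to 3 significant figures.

0.833

Effusion rate of each component ∝ n_i/√M_i (partial pressure × 1/√M).
x_SO₂(eff) = (n_SO₂/√M_SO₂) / (n_SO₂/√M_SO₂ + n_Ar/√M_Ar)
= (2.10/√64.07) / (2.10/√64.07 + 0.332/√39.95) = 0.2624/(0.2624 + 0.05253) = 0.833.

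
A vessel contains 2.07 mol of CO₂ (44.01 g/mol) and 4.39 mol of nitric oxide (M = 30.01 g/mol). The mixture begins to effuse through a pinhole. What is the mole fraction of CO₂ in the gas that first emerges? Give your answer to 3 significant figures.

0.280

Rate_i ∝ x_i/√M_i (Graham's law weighted by mole fraction), so the effusate composition follows n_i/√M_i.
x_CO₂(eff) = (n_CO₂/√M_CO₂) / (n_CO₂/√M_CO₂ + n_NO/√M_NO)
= (2.07/√44.01) / (2.07/√44.01 + 4.39/√30.01) = 0.3120/(0.3120 + 0.8014) = 0.280.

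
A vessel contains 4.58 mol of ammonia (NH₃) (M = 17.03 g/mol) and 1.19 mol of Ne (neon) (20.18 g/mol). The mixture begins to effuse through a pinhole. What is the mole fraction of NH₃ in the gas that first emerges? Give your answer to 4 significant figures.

0.8073

The effusion rate of species i is ∝ p_i/√M_i ∝ n_i/√M_i.
x_NH₃(eff) = (n_NH₃/√M_NH₃) / (n_NH₃/√M_NH₃ + n_Ne/√M_Ne)
= (4.58/√17.03) / (4.58/√17.03 + 1.19/√20.18) = 1.110/(1.110 + 0.2649) = 0.8073.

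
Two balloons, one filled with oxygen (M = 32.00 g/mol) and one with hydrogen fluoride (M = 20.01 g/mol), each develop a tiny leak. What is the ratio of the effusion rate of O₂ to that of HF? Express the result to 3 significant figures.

0.791

Using Graham's law: rate_O₂/rate_HF = √(M_HF/M_O₂) = √(20.01/32.00) = √0.6253 = 0.791.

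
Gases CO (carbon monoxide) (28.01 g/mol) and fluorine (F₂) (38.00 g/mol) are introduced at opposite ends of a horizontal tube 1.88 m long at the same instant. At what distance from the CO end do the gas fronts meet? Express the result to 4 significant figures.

In equal time, each gas travels a distance ∝ its rate ∝ 1/√M, so d_CO/d_F₂ = √(M_F₂/M_CO) = √(38.00/28.01) = 1.165.
With d_CO + d_F₂ = 1.88 m, d_F₂ = 1.88/(1 + 1.165) = 0.8685 m.
d_CO = 1.88 − 0.8685 = 1.012 m.

1.012 m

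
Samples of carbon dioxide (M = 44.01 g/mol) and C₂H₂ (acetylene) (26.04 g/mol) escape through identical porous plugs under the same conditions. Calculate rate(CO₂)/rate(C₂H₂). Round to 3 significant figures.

0.769

Since effusion rate ∝ 1/√M, rate_CO₂/rate_C₂H₂ = √(M_C₂H₂/M_CO₂) = √(26.04/44.01) = √0.5917 = 0.769.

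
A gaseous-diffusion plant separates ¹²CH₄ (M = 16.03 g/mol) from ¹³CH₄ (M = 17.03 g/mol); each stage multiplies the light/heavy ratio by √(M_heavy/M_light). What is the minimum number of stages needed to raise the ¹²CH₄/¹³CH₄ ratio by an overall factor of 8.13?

Single-stage factor α = √(17.03/16.03), so ln α = ½ ln(1.06238) = 0.03026.
Need α^N ≥ 8.13 ⇒ N ≥ ln(8.13) / ln α = 2.096 / 0.03026 = 69.26.
Minimum whole number of stages: N = 70.

70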